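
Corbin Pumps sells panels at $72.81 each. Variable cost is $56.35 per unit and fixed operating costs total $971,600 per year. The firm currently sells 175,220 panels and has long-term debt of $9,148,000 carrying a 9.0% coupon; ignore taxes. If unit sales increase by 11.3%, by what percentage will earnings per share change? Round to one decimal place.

At 175,220 units, contribution = 175,220 × $16.46 = $2,884,121.20.
Subtracting fixed costs: EBIT = $2,884,121.20 − $971,600 = $1,912,521.20.
After interest of $823,320.00, pre-tax earnings = $1,089,201.20.
DCL = total CM / (EBIT − I) = $2,884,121.20 / $1,089,201.20 = 2.6479.
EPS therefore changes by 2.6479 × (+11.3%) = +29.9%.

+29.9%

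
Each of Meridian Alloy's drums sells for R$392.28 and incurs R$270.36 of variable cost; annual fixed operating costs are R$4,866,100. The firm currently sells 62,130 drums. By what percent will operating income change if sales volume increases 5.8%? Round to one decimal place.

+16.2%

Total contribution margin = 62,130 × R$121.92 = R$7,574,889.60.
Operating income = contribution − fixed costs = R$7,574,889.60 − R$4,866,100 = R$2,708,789.60.
So DOL = total CM / EBIT = R$7,574,889.60 / R$2,708,789.60 = 2.7964.
So EBIT moves 2.7964 × (+5.8%) = +16.2%.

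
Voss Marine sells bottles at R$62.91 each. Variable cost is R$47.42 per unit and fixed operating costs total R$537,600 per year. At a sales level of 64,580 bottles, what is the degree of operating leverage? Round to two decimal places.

At 64,580 units, contribution = 64,580 × R$15.49 = R$1,000,344.20.
Operating income = contribution − fixed costs = R$1,000,344.20 − R$537,600 = R$462,744.20.
DOL = contribution ÷ EBIT = R$1,000,344.20 ÷ R$462,744.20 = 2.1618.

2.16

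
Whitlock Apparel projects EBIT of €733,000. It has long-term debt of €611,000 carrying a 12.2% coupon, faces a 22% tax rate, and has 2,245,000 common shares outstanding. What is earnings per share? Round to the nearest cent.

Pre-tax income = €733,000 − €74,542.00 = €658,458.00.
Net income = €658,458.00 × (1 − 0.22) = €513,597.24.
EPS = €513,597.24 ÷ 2,245,000 = €0.23.

€0.23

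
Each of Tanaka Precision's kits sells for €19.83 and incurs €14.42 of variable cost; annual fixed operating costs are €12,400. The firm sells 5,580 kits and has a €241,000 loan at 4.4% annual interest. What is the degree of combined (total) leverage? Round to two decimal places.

Total contribution margin = 5,580 × €5.41 = €30,187.80.
EBIT = €30,187.80 − €12,400 = €17,787.80. Interest = €10,604.00.
DOL = €30,187.80 ÷ €17,787.80 = 1.6971; DFL = €17,787.80 ÷ €7,183.80 = 2.4761.
DCL = DOL × DFL = 1.6971 × 2.4761 = 4.2022.

4.20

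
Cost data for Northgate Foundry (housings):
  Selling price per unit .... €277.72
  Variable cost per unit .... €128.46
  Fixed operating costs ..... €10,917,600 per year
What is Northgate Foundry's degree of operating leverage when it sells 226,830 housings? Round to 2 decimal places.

At 226,830 units, contribution = 226,830 × €149.26 = €33,856,645.80.
Subtracting fixed costs: EBIT = €33,856,645.80 − €10,917,600 = €22,939,045.80.
So DOL = total CM / EBIT = €33,856,645.80 / €22,939,045.80 = 1.4759.

1.48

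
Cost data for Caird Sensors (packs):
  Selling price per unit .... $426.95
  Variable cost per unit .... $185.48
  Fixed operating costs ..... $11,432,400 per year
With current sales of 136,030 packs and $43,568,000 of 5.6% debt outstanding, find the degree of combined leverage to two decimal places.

At 136,030 units, contribution = 136,030 × $241.47 = $32,847,164.10.
Subtracting fixed costs: EBIT = $32,847,164.10 − $11,432,400 = $21,414,764.10. Interest = $2,439,808.00.
DOL = $32,847,164.10 ÷ $21,414,764.10 = 1.5339; DFL = $21,414,764.10 ÷ $18,974,956.10 = 1.1286.
DCL = DOL × DFL = 1.5339 × 1.1286 = 1.7312.

1.73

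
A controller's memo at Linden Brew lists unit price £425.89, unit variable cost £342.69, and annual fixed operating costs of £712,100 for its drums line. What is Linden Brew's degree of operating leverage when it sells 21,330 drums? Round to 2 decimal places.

Total contribution margin = 21,330 × £83.20 = £1,774,656.00.
Subtracting fixed costs: EBIT = £1,774,656.00 − £712,100 = £1,062,556.00.
So DOL = total CM / EBIT = £1,774,656.00 / £1,062,556.00 = 1.6702.

1.67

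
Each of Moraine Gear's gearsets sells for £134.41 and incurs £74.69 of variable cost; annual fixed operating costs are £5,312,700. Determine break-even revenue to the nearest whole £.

Contribution margin per unit = £134.41 − £74.69 = £59.72, a CM ratio of £59.72 ÷ £134.41 = 0.4443.
Break-even sales = FC ÷ CM ratio = £5,312,700 × £134.41 / £59.72 = £11,957,133.

£11,957,133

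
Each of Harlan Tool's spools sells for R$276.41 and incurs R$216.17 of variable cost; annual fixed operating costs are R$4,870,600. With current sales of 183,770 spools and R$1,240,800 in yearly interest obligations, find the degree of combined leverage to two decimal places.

2.23

Total contribution margin = 183,770 × R$60.24 = R$11,070,304.80.
Operating income = contribution − fixed costs = R$11,070,304.80 − R$4,870,600 = R$6,199,704.80. Interest = R$1,240,800.00.
DOL = R$11,070,304.80 ÷ R$6,199,704.80 = 1.7856; DFL = R$6,199,704.80 ÷ R$4,958,904.80 = 1.2502.
Combined leverage = 1.7856 × 1.2502 = 2.2324.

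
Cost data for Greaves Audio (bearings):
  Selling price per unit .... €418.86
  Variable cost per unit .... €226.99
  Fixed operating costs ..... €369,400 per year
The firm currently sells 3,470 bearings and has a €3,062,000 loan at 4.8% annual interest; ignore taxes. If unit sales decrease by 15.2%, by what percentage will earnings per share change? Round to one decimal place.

Contribution at this volume is 3,470 × €191.87 = €665,788.90.
Operating income = contribution − fixed costs = €665,788.90 − €369,400 = €296,388.90.
Interest = €146,976.00, so EBIT − I = €149,412.90.
Degree of combined leverage = contribution ÷ (EBIT − I) = €665,788.90 ÷ €149,412.90 = 4.4560.
%ΔEPS = DCL × %ΔSales = 4.4560 × -15.2% = -67.7%.

-67.7%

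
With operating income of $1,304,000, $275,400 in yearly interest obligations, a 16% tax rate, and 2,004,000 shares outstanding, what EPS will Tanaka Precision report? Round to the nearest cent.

Pre-tax income = $1,304,000 − $275,400.00 = $1,028,600.00.
After tax at 16%: net income = $1,028,600.00 × 0.84 = $864,024.00.
Per share: $864,024.00 / 2,004,000 shares = $0.43.

$0.43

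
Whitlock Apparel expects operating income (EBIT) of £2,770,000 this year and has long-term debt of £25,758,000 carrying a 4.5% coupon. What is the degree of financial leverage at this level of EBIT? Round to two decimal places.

1.72

Interest = £1,159,110.00.
Degree of financial leverage = EBIT / (EBIT − interest) = £2,770,000 / £1,610,890.00 = 1.7195.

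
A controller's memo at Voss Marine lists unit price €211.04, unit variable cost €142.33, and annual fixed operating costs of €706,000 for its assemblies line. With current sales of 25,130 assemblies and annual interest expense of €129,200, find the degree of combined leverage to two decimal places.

1.94

Total contribution margin = 25,130 × €68.71 = €1,726,682.30.
Operating income = contribution − fixed costs = €1,726,682.30 − €706,000 = €1,020,682.30. Interest = €129,200.00.
DOL = €1,726,682.30 ÷ €1,020,682.30 = 1.6917; DFL = €1,020,682.30 ÷ €891,482.30 = 1.1449.
Combined leverage = 1.6917 × 1.1449 = 1.9368.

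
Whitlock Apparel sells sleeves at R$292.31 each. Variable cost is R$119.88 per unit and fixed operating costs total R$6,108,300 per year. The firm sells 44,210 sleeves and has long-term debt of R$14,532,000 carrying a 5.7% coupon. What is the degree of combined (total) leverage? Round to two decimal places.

Contribution at this volume is 44,210 × R$172.43 = R$7,623,130.30.
EBIT = R$7,623,130.30 − R$6,108,300 = R$1,514,830.30. Interest = R$828,324.00, so EBIT − I = R$686,506.30.
Degree of total leverage = total CM / (EBIT − interest) = R$7,623,130.30 / R$686,506.30 = 11.1042.

11.10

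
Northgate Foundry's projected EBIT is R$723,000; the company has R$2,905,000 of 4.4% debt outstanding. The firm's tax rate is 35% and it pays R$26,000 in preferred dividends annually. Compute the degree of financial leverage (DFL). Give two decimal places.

1.30

Interest = R$127,820.00.
Pre-tax preferred-dividend burden = R$26,000 ÷ (1 − 0.35) = R$40,000.00.
DFL = EBIT ÷ [EBIT − I − D_p/(1−t)] = R$723,000 ÷ [R$723,000 − R$127,820.00 − R$40,000.00] = R$723,000 ÷ R$555,180.00 = 1.3023.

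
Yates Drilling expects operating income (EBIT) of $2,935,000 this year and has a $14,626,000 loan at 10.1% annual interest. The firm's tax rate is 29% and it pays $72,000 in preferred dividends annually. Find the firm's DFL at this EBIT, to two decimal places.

Annual interest charges come to $1,477,226.00.
Pre-tax preferred-dividend burden = $72,000 ÷ (1 − 0.29) = $101,408.45.
DFL = EBIT ÷ [EBIT − I − D_p/(1−t)] = $2,935,000 ÷ [$2,935,000 − $1,477,226.00 − $101,408.45] = $2,935,000 ÷ $1,356,365.55 = 2.1639.

2.16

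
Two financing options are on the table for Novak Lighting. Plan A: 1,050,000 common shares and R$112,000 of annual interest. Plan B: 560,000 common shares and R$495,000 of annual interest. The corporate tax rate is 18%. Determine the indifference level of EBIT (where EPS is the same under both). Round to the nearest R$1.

Set EPS_A = EPS_B: (EBIT − R$112,000)(1 − 0.18) ÷ 1,050,000 = (EBIT − R$495,000)(1 − 0.18) ÷ 560,000.
The (1 − t) factor cancels: (EBIT − 112,000) × 560,000 = (EBIT − 495,000) × 1,050,000.
Solving, EBIT = (495,000·1,050,000 − 112,000·560,000) / (1,050,000 − 560,000) = 457,030,000,000 / 490,000 = 932,714.29.

R$932,714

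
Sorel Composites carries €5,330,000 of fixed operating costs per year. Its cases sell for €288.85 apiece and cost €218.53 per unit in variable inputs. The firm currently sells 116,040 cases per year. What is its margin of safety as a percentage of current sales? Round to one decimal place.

Contribution margin per unit = €288.85 − €218.53 = €70.32. Break-even units = €5,330,000 ÷ €70.32 = 75,796.36; break-even revenue = 75,796.36 × €288.85 = €21,893,778.44.
Actual sales revenue = 116,040 × €288.85 = €33,518,154.00.
Margin of safety = (€33,518,154.00 − €21,893,778.44) ÷ €33,518,154.00 = 34.7%.

34.7%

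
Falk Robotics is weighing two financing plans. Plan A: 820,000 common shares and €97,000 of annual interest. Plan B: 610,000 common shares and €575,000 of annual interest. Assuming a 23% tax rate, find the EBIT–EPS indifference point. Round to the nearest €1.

€1,963,476

Set EPS_A = EPS_B: (EBIT − €97,000)(1 − 0.23) ÷ 820,000 = (EBIT − €575,000)(1 − 0.23) ÷ 610,000.
Cancelling (1 − t) and cross-multiplying: 610,000·(EBIT − 97,000) = 820,000·(EBIT − 575,000).
Solving, EBIT = (575,000·820,000 − 97,000·610,000) / (820,000 − 610,000) = 412,330,000,000 / 210,000 = 1,963,476.19.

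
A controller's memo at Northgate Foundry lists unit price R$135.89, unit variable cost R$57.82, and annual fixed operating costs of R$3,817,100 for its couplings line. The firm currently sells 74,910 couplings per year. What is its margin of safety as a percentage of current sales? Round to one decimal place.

Unit CM = price − variable cost = R$135.89 − R$57.82 = R$78.07. Break-even units = R$3,817,100 ÷ R$78.07 = 48,893.30; break-even revenue = 48,893.30 × R$135.89 = R$6,644,110.66.
Current sales = 74,910 × R$135.89 = R$10,179,519.90.
Margin of safety = (R$10,179,519.90 − R$6,644,110.66) ÷ R$10,179,519.90 = 34.7%.

34.7%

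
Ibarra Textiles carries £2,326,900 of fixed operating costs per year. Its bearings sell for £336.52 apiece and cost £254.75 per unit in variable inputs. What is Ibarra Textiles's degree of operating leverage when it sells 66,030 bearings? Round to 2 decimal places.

At 66,030 units, contribution = 66,030 × £81.77 = £5,399,273.10.
Subtracting fixed costs: EBIT = £5,399,273.10 − £2,326,900 = £3,072,373.10.
DOL = contribution ÷ EBIT = £5,399,273.10 ÷ £3,072,373.10 = 1.7574.

1.76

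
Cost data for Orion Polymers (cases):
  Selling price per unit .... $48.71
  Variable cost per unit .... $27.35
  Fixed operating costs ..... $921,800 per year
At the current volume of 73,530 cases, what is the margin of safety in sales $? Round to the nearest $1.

$1,479,545

Unit CM = price − variable cost = $48.71 − $27.35 = $21.36. Break-even units = $921,800 ÷ $21.36 = 43,155.43; break-even revenue = 43,155.43 × $48.71 = $2,102,101.03.
Actual sales revenue = 73,530 × $48.71 = $3,581,646.30.
Margin of safety = $3,581,646.30 − $2,102,101.03 = $1,479,545.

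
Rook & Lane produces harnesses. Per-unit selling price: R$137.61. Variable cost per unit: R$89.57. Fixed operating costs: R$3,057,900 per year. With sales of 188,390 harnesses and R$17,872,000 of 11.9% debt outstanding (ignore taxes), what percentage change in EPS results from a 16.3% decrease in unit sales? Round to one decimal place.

Total contribution margin = 188,390 × R$48.04 = R$9,050,255.60.
Operating income = contribution − fixed costs = R$9,050,255.60 − R$3,057,900 = R$5,992,355.60.
Interest = R$2,126,768.00, so EBIT − I = R$3,865,587.60.
Degree of combined leverage = contribution ÷ (EBIT − I) = R$9,050,255.60 ÷ R$3,865,587.60 = 2.3412.
EPS therefore changes by 2.3412 × (-16.3%) = -38.2%.

-38.2%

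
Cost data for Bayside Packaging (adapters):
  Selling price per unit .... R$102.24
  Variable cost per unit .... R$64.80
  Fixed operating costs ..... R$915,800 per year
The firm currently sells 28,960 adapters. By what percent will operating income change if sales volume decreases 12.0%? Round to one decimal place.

-77.2%

At 28,960 units, contribution = 28,960 × R$37.44 = R$1,084,262.40.
Operating income = contribution − fixed costs = R$1,084,262.40 − R$915,800 = R$168,462.40.
Degree of operating leverage = R$1,084,262.40 / R$168,462.40 = 6.4362.
So EBIT moves 6.4362 × (-12.0%) = -77.2%.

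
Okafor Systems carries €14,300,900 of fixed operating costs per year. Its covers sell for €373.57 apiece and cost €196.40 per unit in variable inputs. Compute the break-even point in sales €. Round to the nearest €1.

CM per unit = €373.57 − €196.40 = €177.17; CM ratio = €177.17 / €373.57 = 0.4743.
Break-even sales = FC ÷ CM ratio = €14,300,900 × €373.57 / €177.17 = €30,154,017.

€30,154,017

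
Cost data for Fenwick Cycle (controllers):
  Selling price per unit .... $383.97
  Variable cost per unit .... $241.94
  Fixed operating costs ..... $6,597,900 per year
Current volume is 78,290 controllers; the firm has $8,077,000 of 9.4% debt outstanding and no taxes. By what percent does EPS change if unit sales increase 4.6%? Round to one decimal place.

Total contribution margin = 78,290 × $142.03 = $11,119,528.70.
Operating income = contribution − fixed costs = $11,119,528.70 − $6,597,900 = $4,521,628.70.
Interest = $759,238.00, so EBIT − I = $3,762,390.70.
Degree of combined leverage = contribution ÷ (EBIT − I) = $11,119,528.70 ÷ $3,762,390.70 = 2.9554.
%ΔEPS = DCL × %ΔSales = 2.9554 × +4.6% = +13.6%.

+13.6%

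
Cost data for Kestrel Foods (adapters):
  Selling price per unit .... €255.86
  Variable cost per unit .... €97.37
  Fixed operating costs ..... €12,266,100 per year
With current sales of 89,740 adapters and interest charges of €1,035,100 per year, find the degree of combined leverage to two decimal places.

Contribution at this volume is 89,740 × €158.49 = €14,222,892.60.
EBIT = €14,222,892.60 − €12,266,100 = €1,956,792.60. Interest = €1,035,100.00, so EBIT − I = €921,692.60.
Degree of total leverage = total CM / (EBIT − interest) = €14,222,892.60 / €921,692.60 = 15.4313.

15.43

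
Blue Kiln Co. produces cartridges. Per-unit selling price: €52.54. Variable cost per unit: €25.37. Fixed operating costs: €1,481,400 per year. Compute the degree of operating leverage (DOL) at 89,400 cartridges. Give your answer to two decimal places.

2.56

Total contribution margin = 89,400 × €27.17 = €2,428,998.00.
Subtracting fixed costs: EBIT = €2,428,998.00 − €1,481,400 = €947,598.00.
DOL = contribution ÷ EBIT = €2,428,998.00 ÷ €947,598.00 = 2.5633.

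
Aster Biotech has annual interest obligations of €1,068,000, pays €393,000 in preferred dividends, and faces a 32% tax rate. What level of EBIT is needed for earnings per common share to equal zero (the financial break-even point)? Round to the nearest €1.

Grossing the preferred dividend up to pre-tax terms: €393,000 / (1 − 0.32) = €577,941.18.
Financial break-even EBIT = interest + D_p ÷ (1 − t) = €1,068,000 + €577,941.18 = €1,645,941.18.

€1,645,941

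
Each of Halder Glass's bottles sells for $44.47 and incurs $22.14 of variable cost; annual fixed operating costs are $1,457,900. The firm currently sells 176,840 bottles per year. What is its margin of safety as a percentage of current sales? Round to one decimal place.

Unit CM = price − variable cost = $44.47 − $22.14 = $22.33. Break-even units = $1,457,900 ÷ $22.33 = 65,288.85; break-even revenue = 65,288.85 × $44.47 = $2,903,395.12.
Actual sales revenue = 176,840 × $44.47 = $7,864,074.80.
Margin of safety = ($7,864,074.80 − $2,903,395.12) ÷ $7,864,074.80 = 63.1%.

63.1%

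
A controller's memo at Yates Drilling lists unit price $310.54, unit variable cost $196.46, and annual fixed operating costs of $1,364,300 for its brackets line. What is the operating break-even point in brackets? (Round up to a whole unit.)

11,960 brackets

Contribution margin per unit = $310.54 − $196.46 = $114.08.
Break-even volume = fixed costs ÷ CM per unit = $1,364,300 ÷ $114.08 = 11,959.15, so 11,960 brackets.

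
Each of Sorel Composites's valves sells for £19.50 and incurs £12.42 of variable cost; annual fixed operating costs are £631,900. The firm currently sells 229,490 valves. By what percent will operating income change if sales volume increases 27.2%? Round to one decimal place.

Contribution at this volume is 229,490 × £7.08 = £1,624,789.20.
EBIT = £1,624,789.20 − £631,900 = £992,889.20.
DOL = contribution ÷ EBIT = £1,624,789.20 ÷ £992,889.20 = 1.6364.
So EBIT moves 1.6364 × (+27.2%) = +44.5%.

+44.5%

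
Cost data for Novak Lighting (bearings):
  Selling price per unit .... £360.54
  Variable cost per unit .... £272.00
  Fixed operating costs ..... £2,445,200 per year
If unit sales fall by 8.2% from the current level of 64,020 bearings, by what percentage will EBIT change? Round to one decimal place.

Total contribution margin = 64,020 × £88.54 = £5,668,330.80.
Subtracting fixed costs: EBIT = £5,668,330.80 − £2,445,200 = £3,223,130.80.
So DOL = total CM / EBIT = £5,668,330.80 / £3,223,130.80 = 1.7586.
%ΔEBIT = DOL × %ΔSales = 1.7586 × -8.2% = -14.4%.

-14.4%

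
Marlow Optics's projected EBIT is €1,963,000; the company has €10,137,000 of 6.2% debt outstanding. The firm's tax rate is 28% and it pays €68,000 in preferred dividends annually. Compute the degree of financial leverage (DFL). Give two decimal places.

Interest = €628,494.00.
Pre-tax preferred-dividend burden = €68,000 ÷ (1 − 0.28) = €94,444.44.
DFL = EBIT ÷ [EBIT − I − D_p/(1−t)] = €1,963,000 ÷ [€1,963,000 − €628,494.00 − €94,444.44] = €1,963,000 ÷ €1,240,061.56 = 1.5830.

1.58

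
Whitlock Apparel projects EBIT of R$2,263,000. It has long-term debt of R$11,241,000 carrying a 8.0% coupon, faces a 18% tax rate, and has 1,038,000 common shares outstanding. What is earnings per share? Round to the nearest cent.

R$1.08

Interest = R$899,280.00, so EBT = R$2,263,000 − R$899,280.00 = R$1,363,720.00.
Net income = R$1,363,720.00 × (1 − 0.18) = R$1,118,250.40.
EPS = R$1,118,250.40 ÷ 1,038,000 = R$1.08.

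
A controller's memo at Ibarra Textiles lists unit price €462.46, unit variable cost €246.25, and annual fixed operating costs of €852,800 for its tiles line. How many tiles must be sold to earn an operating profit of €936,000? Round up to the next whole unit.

Contribution margin per unit = €462.46 − €246.25 = €216.21.
Need Q such that Q × €216.21 − €852,800 = €936,000, i.e. Q = €1,788,800 / €216.21 = 8,273.44 → 8,274.

8,274 tiles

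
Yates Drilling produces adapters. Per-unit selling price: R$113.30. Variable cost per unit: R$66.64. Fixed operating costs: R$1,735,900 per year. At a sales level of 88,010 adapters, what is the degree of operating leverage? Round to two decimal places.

1.73

Contribution at this volume is 88,010 × R$46.66 = R$4,106,546.60.
EBIT = R$4,106,546.60 − R$1,735,900 = R$2,370,646.60.
Degree of operating leverage = R$4,106,546.60 / R$2,370,646.60 = 1.7322.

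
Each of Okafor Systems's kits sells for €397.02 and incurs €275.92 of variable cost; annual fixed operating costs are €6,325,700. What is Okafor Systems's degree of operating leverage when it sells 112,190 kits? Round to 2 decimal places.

Contribution at this volume is 112,190 × €121.10 = €13,586,209.00.
Subtracting fixed costs: EBIT = €13,586,209.00 − €6,325,700 = €7,260,509.00.
Degree of operating leverage = €13,586,209.00 / €7,260,509.00 = 1.8712.

1.87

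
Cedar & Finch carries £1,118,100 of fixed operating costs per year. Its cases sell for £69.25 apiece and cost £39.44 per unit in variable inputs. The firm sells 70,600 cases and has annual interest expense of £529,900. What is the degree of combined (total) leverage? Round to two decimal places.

4.61

Contribution at this volume is 70,600 × £29.81 = £2,104,586.00.
EBIT = £2,104,586.00 − £1,118,100 = £986,486.00. Interest = £529,900.00, so EBIT − I = £456,586.00.
DCL = contribution ÷ (EBIT − I) = £2,104,586.00 ÷ £456,586.00 = 4.6094.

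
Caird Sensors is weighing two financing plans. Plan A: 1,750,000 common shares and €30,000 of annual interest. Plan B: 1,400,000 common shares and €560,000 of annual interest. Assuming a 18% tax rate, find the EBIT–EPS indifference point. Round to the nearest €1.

€2,680,000

At indifference, (EBIT − 30,000)(1 − t)/1,750,000 = (EBIT − 560,000)(1 − t)/1,400,000.
Cancelling (1 − t) and cross-multiplying: 1,400,000·(EBIT − 30,000) = 1,750,000·(EBIT − 560,000).
EBIT × (1,750,000 − 1,400,000) = 560,000 × 1,750,000 − 30,000 × 1,400,000 = 938,000,000,000, so EBIT = 938,000,000,000 ÷ 350,000 = 2,680,000.00.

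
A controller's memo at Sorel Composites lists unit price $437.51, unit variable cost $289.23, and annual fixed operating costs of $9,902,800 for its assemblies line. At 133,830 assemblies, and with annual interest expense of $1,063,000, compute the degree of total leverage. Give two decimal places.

2.24

Contribution at this volume is 133,830 × $148.28 = $19,844,312.40.
Operating income = contribution − fixed costs = $19,844,312.40 − $9,902,800 = $9,941,512.40. Interest = $1,063,000.00.
DOL = $19,844,312.40 ÷ $9,941,512.40 = 1.9961; DFL = $9,941,512.40 ÷ $8,878,512.40 = 1.1197.
DCL = DOL × DFL = 1.9961 × 1.1197 = 2.2350.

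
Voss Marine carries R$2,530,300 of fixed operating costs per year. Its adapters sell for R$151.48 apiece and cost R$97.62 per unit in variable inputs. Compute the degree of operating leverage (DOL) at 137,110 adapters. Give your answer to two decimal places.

1.52

Contribution at this volume is 137,110 × R$53.86 = R$7,384,744.60.
Operating income = contribution − fixed costs = R$7,384,744.60 − R$2,530,300 = R$4,854,444.60.
So DOL = total CM / EBIT = R$7,384,744.60 / R$4,854,444.60 = 1.5212.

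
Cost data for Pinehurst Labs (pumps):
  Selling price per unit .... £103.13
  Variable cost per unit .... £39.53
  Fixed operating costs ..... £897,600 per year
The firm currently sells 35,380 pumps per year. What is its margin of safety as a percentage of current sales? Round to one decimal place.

Contribution margin per unit = £103.13 − £39.53 = £63.60. Break-even units = £897,600 ÷ £63.60 = 14,113.21; break-even revenue = 14,113.21 × £103.13 = £1,455,495.09.
Actual sales revenue = 35,380 × £103.13 = £3,648,739.40.
Margin of safety = (£3,648,739.40 − £1,455,495.09) ÷ £3,648,739.40 = 60.1%.

60.1%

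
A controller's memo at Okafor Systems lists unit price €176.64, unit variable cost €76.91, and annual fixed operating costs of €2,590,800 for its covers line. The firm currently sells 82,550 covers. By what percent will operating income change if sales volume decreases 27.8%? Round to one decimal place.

-40.6%

Contribution at this volume is 82,550 × €99.73 = €8,232,711.50.
EBIT = €8,232,711.50 − €2,590,800 = €5,641,911.50.
So DOL = total CM / EBIT = €8,232,711.50 / €5,641,911.50 = 1.4592.
%ΔEBIT = DOL × %ΔSales = 1.4592 × -27.8% = -40.6%.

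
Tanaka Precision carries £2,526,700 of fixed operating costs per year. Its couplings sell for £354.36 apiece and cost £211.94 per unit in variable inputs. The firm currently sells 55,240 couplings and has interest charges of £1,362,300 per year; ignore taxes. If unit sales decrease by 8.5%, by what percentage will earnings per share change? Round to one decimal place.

-16.8%

Total contribution margin = 55,240 × £142.42 = £7,867,280.80.
Subtracting fixed costs: EBIT = £7,867,280.80 − £2,526,700 = £5,340,580.80.
After interest of £1,362,300.00, pre-tax earnings = £3,978,280.80.
Degree of combined leverage = contribution ÷ (EBIT − I) = £7,867,280.80 ÷ £3,978,280.80 = 1.9776.
%ΔEPS = DCL × %ΔSales = 1.9776 × -8.5% = -16.8%.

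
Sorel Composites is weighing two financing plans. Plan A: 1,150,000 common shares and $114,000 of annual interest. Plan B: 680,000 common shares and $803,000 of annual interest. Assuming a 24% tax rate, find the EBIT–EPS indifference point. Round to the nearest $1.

$1,799,851

Set EPS_A = EPS_B: (EBIT − $114,000)(1 − 0.24) ÷ 1,150,000 = (EBIT − $803,000)(1 − 0.24) ÷ 680,000.
Cancelling (1 − t) and cross-multiplying: 680,000·(EBIT − 114,000) = 1,150,000·(EBIT − 803,000).
Solving, EBIT = (803,000·1,150,000 − 114,000·680,000) / (1,150,000 − 680,000) = 845,930,000,000 / 470,000 = 1,799,851.06.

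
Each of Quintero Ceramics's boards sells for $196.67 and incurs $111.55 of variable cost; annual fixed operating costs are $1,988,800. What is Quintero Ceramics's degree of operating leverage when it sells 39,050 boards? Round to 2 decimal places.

Contribution at this volume is 39,050 × $85.12 = $3,323,936.00.
Operating income = contribution − fixed costs = $3,323,936.00 − $1,988,800 = $1,335,136.00.
So DOL = total CM / EBIT = $3,323,936.00 / $1,335,136.00 = 2.4896.

2.49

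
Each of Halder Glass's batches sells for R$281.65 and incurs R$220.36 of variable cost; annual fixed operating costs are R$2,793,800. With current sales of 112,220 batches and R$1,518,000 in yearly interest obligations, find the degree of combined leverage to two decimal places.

2.68

At 112,220 units, contribution = 112,220 × R$61.29 = R$6,877,963.80.
EBIT = R$6,877,963.80 − R$2,793,800 = R$4,084,163.80. Interest = R$1,518,000.00.
DOL = R$6,877,963.80 ÷ R$4,084,163.80 = 1.6841; DFL = R$4,084,163.80 ÷ R$2,566,163.80 = 1.5915.
Combined leverage = 1.6841 × 1.5915 = 2.6802.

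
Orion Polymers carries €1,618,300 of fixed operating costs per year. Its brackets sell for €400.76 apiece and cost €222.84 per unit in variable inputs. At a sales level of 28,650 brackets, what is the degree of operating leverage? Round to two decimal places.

At 28,650 units, contribution = 28,650 × €177.92 = €5,097,408.00.
Operating income = contribution − fixed costs = €5,097,408.00 − €1,618,300 = €3,479,108.00.
Degree of operating leverage = €5,097,408.00 / €3,479,108.00 = 1.4651.

1.47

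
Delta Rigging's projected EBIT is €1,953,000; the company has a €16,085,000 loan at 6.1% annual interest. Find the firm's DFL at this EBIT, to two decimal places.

2.01

Annual interest charges come to €981,185.00.
Degree of financial leverage = EBIT / (EBIT − interest) = €1,953,000 / €971,815.00 = 2.0096.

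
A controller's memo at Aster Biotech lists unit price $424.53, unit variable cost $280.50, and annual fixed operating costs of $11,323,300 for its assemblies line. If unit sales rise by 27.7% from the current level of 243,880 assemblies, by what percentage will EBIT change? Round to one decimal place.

Contribution at this volume is 243,880 × $144.03 = $35,126,036.40.
Subtracting fixed costs: EBIT = $35,126,036.40 − $11,323,300 = $23,802,736.40.
Degree of operating leverage = $35,126,036.40 / $23,802,736.40 = 1.4757.
%ΔEBIT = DOL × %ΔSales = 1.4757 × +27.7% = +40.9%.

+40.9%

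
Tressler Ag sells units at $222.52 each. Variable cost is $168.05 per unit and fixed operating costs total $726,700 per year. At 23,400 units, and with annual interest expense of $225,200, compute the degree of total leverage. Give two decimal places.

3.95

At 23,400 units, contribution = 23,400 × $54.47 = $1,274,598.00.
EBIT = $1,274,598.00 − $726,700 = $547,898.00. Interest = $225,200.00.
DOL = $1,274,598.00 ÷ $547,898.00 = 2.3263; DFL = $547,898.00 ÷ $322,698.00 = 1.6979.
Combined leverage = 2.3263 × 1.6979 = 3.9498.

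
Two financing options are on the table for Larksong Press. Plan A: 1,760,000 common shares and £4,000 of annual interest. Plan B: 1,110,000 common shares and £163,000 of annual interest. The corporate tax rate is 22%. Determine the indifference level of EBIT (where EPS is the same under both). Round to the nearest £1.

£434,523

Set EPS_A = EPS_B: (EBIT − £4,000)(1 − 0.22) ÷ 1,760,000 = (EBIT − £163,000)(1 − 0.22) ÷ 1,110,000.
Cancelling (1 − t) and cross-multiplying: 1,110,000·(EBIT − 4,000) = 1,760,000·(EBIT − 163,000).
EBIT × (1,760,000 − 1,110,000) = 163,000 × 1,760,000 − 4,000 × 1,110,000 = 282,440,000,000, so EBIT = 282,440,000,000 ÷ 650,000 = 434,523.08.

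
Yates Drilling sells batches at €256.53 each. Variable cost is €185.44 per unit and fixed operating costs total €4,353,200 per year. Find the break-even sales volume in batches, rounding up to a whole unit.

61,236 batches

Unit CM = price − variable cost = €256.53 − €185.44 = €71.09.
Break-even Q = €4,353,200 / €71.09 = 61,235.05 → 61,236 batches.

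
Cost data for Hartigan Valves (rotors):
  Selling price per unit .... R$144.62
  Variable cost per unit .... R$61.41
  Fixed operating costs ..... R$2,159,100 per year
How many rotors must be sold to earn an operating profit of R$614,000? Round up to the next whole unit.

33,327 rotors

Unit CM = price − variable cost = R$144.62 − R$61.41 = R$83.21.
Units = (FC + target) / CM = (R$2,159,100 + R$614,000) / R$83.21 = 33,326.52, so 33,327 rotors.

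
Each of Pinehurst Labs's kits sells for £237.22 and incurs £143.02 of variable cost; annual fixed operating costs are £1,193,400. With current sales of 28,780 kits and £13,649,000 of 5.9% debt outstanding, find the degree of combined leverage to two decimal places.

3.81

Total contribution margin = 28,780 × £94.20 = £2,711,076.00.
Subtracting fixed costs: EBIT = £2,711,076.00 − £1,193,400 = £1,517,676.00. Interest = £805,291.00.
DOL = £2,711,076.00 ÷ £1,517,676.00 = 1.7863; DFL = £1,517,676.00 ÷ £712,385.00 = 2.1304.
DCL = DOL × DFL = 1.7863 × 2.1304 = 3.8055.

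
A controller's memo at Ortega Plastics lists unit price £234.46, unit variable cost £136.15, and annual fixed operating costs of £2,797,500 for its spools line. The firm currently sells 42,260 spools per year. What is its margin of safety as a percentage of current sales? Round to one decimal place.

Unit CM = price − variable cost = £234.46 − £136.15 = £98.31. Break-even units = £2,797,500 ÷ £98.31 = 28,455.90; break-even revenue = 28,455.90 × £234.46 = £6,671,771.44.
Current sales = 42,260 × £234.46 = £9,908,279.60.
Margin of safety = (£9,908,279.60 − £6,671,771.44) ÷ £9,908,279.60 = 32.7%.

32.7%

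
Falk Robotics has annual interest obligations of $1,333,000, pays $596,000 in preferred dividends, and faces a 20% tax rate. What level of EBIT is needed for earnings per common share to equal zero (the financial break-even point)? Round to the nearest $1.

$2,078,000

Preferred dividends are paid after tax, so their pre-tax equivalent is $596,000 ÷ (1 − 0.20) = $745,000.00.
EPS = 0 when EBIT covers interest plus the pre-tax preferred burden: $1,333,000 + $745,000.00 = $2,078,000.00.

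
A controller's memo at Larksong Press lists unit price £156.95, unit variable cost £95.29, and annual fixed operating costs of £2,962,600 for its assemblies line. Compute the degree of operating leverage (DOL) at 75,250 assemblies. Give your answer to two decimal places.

At 75,250 units, contribution = 75,250 × £61.66 = £4,639,915.00.
EBIT = £4,639,915.00 − £2,962,600 = £1,677,315.00.
So DOL = total CM / EBIT = £4,639,915.00 / £1,677,315.00 = 2.7663.

2.77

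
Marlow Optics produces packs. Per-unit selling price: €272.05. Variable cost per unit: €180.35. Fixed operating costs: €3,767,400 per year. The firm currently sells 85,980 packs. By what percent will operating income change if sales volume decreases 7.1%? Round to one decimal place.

Contribution at this volume is 85,980 × €91.70 = €7,884,366.00.
Subtracting fixed costs: EBIT = €7,884,366.00 − €3,767,400 = €4,116,966.00.
DOL = contribution ÷ EBIT = €7,884,366.00 ÷ €4,116,966.00 = 1.9151.
%ΔEBIT = DOL × %ΔSales = 1.9151 × -7.1% = -13.6%.

-13.6%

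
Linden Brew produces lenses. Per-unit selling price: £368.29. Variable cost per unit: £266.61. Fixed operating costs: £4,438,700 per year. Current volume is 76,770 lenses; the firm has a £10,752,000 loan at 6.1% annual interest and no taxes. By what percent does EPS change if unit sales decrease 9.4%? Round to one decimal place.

-27.1%

At 76,770 units, contribution = 76,770 × £101.68 = £7,805,973.60.
EBIT = £7,805,973.60 − £4,438,700 = £3,367,273.60.
Interest = £655,872.00, so EBIT − I = £2,711,401.60.
DCL = total CM / (EBIT − I) = £7,805,973.60 / £2,711,401.60 = 2.8789.
EPS therefore changes by 2.8789 × (-9.4%) = -27.1%.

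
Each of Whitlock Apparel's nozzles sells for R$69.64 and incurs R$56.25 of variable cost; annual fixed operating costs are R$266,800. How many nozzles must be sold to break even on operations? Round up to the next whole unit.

Contribution margin per unit = R$69.64 − R$56.25 = R$13.39.
Units to break even: R$266,800 ÷ R$13.39 = 19,925.32, rounded up to 19,926.

19,926 nozzles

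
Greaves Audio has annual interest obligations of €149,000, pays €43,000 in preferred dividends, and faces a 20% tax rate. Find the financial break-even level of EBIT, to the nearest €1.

€202,750

Preferred dividends are paid after tax, so their pre-tax equivalent is €43,000 ÷ (1 − 0.20) = €53,750.00.
Financial break-even EBIT = interest + D_p ÷ (1 − t) = €149,000 + €53,750.00 = €202,750.00.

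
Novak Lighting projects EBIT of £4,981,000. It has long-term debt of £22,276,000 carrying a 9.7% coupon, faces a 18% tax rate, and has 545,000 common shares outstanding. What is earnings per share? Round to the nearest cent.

£4.24

Pre-tax income = £4,981,000 − £2,160,772.00 = £2,820,228.00.
Net income = £2,820,228.00 × (1 − 0.18) = £2,312,586.96.
EPS = £2,312,586.96 ÷ 545,000 = £4.24.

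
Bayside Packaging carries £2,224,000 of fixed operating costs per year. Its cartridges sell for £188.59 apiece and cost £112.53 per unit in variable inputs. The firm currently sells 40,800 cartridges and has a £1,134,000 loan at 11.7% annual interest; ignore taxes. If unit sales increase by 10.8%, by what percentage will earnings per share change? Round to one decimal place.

+44.9%

Contribution at this volume is 40,800 × £76.06 = £3,103,248.00.
Operating income = contribution − fixed costs = £3,103,248.00 − £2,224,000 = £879,248.00.
Interest = £132,678.00, so EBIT − I = £746,570.00.
DCL = total CM / (EBIT − I) = £3,103,248.00 / £746,570.00 = 4.1567.
EPS therefore changes by 4.1567 × (+10.8%) = +44.9%.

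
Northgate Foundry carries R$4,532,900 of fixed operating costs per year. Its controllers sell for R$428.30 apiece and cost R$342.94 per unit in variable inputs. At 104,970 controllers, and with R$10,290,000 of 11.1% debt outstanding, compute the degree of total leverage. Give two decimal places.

2.73

Total contribution margin = 104,970 × R$85.36 = R$8,960,239.20.
EBIT = R$8,960,239.20 − R$4,532,900 = R$4,427,339.20. Interest = R$1,142,190.00, so EBIT − I = R$3,285,149.20.
DCL = contribution ÷ (EBIT − I) = R$8,960,239.20 ÷ R$3,285,149.20 = 2.7275.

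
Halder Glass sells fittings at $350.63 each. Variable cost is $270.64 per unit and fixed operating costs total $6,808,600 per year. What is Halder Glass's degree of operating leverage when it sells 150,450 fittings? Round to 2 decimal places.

At 150,450 units, contribution = 150,450 × $79.99 = $12,034,495.50.
Operating income = contribution − fixed costs = $12,034,495.50 − $6,808,600 = $5,225,895.50.
Degree of operating leverage = $12,034,495.50 / $5,225,895.50 = 2.3029.

2.30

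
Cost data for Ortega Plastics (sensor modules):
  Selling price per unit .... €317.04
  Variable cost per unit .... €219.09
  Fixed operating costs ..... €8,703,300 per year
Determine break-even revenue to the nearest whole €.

Contribution margin per unit = €317.04 − €219.09 = €97.95, a CM ratio of €97.95 ÷ €317.04 = 0.3090.
Break-even revenue = fixed costs × price ÷ CM = €8,703,300 × €317.04 ÷ €97.95 = €28,170,436.

€28,170,436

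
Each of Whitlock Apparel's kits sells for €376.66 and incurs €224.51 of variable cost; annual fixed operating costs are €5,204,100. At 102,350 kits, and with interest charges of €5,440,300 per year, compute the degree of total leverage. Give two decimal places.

At 102,350 units, contribution = 102,350 × €152.15 = €15,572,552.50.
EBIT = €15,572,552.50 − €5,204,100 = €10,368,452.50. Interest = €5,440,300.00.
DOL = €15,572,552.50 ÷ €10,368,452.50 = 1.5019; DFL = €10,368,452.50 ÷ €4,928,152.50 = 2.1039.
DCL = DOL × DFL = 1.5019 × 2.1039 = 3.1598.

3.16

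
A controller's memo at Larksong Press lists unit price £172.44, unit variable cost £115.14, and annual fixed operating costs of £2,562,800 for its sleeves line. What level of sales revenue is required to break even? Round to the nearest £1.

CM per unit = £172.44 − £115.14 = £57.30; CM ratio = £57.30 / £172.44 = 0.3323.
Break-even revenue = fixed costs × price ÷ CM = £2,562,800 × £172.44 ÷ £57.30 = £7,712,552.

£7,712,552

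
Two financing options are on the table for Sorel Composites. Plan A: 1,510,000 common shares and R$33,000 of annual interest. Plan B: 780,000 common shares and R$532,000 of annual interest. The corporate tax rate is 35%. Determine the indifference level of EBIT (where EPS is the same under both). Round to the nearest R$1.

R$1,065,178

At indifference, (EBIT − 33,000)(1 − t)/1,510,000 = (EBIT − 532,000)(1 − t)/780,000.
The (1 − t) factor cancels: (EBIT − 33,000) × 780,000 = (EBIT − 532,000) × 1,510,000.
Solving, EBIT = (532,000·1,510,000 − 33,000·780,000) / (1,510,000 − 780,000) = 777,580,000,000 / 730,000 = 1,065,178.08.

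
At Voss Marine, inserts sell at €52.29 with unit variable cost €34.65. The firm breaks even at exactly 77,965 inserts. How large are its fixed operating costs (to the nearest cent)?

Each unit contributes €52.29 − €34.65 = €17.64.
Since BE = FC / CM, FC = 77,965 × €17.64 = €1,375,302.60.

€1,375,302.60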